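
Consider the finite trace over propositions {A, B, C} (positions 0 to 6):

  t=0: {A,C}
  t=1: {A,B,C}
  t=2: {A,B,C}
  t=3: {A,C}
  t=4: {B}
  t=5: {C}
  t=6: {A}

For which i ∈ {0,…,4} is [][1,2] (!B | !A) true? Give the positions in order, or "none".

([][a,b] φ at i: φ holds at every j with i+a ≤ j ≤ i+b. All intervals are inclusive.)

2, 3, 4

Evaluate at each i in [0,4]:
  i=0: ✗ (fails at j=1)
  i=1: ✗ (fails at j=2)
  i=2: ✓ (all of [3,4])
  i=3: ✓ (all of [4,5])
  i=4: ✓ (all of [5,6])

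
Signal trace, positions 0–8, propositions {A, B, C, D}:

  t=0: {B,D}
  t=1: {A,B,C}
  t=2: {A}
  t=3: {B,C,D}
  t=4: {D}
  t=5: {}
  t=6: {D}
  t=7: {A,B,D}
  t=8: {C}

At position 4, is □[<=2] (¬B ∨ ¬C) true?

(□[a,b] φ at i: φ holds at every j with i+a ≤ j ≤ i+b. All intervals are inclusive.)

Check (¬B ∨ ¬C) at every j in [4,6]:
  j=4: true
  j=5: true
  j=6: true
All positions satisfy it → formula holds.

Holds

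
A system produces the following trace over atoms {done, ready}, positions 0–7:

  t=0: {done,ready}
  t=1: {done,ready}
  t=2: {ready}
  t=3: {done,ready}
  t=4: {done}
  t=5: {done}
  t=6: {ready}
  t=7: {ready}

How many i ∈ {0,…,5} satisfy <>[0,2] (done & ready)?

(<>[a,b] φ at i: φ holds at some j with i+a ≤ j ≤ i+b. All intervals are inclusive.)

4

Evaluate at each i in [0,5]:
  i=0: ✓ (witness j=0)
  i=1: ✓ (witness j=1)
  i=2: ✓ (witness j=3)
  i=3: ✓ (witness j=3)
  i=4: ✗ (none in [4,6])
  i=5: ✗ (none in [5,7])
Positions where it holds: {0, 1, 2, 3} → 4.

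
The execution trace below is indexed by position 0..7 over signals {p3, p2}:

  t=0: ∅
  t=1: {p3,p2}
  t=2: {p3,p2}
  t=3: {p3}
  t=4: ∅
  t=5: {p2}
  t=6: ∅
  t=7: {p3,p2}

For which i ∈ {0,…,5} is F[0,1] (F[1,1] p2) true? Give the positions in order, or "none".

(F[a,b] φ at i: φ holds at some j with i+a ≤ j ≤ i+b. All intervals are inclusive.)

Evaluate at each i in [0,5]:
  i=0: ✓ (witness j=0)
  i=1: ✓ (witness j=1)
  i=2: ✗ (none in [2,3])
  i=3: ✓ (witness j=4)
  i=4: ✓ (witness j=4)
  i=5: ✓ (witness j=6)

0, 1, 3, 4, 5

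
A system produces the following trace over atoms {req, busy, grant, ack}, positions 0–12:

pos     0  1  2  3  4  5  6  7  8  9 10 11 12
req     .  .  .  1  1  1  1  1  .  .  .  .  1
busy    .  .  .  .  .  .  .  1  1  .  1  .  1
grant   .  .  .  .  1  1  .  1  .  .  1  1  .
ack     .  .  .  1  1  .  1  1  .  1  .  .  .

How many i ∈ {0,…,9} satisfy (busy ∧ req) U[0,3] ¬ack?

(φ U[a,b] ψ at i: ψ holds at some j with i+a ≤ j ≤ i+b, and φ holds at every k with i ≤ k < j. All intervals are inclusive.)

6

Evaluate at each i in [0,9]:
  i=0: ✓ (rhs at j=0)
  i=1: ✓ (rhs at j=1)
  i=2: ✓ (rhs at j=2)
  i=3: ✗ (lhs fails at k=3 before rhs at j=5)
  i=4: ✗ (lhs fails at k=4 before rhs at j=5)
  i=5: ✓ (rhs at j=5)
  i=6: ✗ (lhs fails at k=6 before rhs at j=8)
  i=7: ✓ (rhs at j=8; lhs holds on [7,7])
  i=8: ✓ (rhs at j=8)
  i=9: ✗ (lhs fails at k=9 before rhs at j=10)
Positions where it holds: {0, 1, 2, 5, 7, 8} → 6.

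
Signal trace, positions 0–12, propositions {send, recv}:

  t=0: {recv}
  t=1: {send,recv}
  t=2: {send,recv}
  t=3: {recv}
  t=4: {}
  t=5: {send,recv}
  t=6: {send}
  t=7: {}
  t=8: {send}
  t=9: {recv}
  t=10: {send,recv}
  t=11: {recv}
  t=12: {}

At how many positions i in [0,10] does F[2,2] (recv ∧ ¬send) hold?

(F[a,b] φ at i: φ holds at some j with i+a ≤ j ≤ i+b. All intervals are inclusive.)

Evaluate at each i in [0,10]:
  i=0: ✗ (none in [2,2])
  i=1: ✓ (witness j=3)
  i=2: ✗ (none in [4,4])
  i=3: ✗ (none in [5,5])
  i=4: ✗ (none in [6,6])
  i=5: ✗ (none in [7,7])
  i=6: ✗ (none in [8,8])
  i=7: ✓ (witness j=9)
  i=8: ✗ (none in [10,10])
  i=9: ✓ (witness j=11)
  i=10: ✗ (none in [12,12])
Positions where it holds: {1, 7, 9} → 3.

3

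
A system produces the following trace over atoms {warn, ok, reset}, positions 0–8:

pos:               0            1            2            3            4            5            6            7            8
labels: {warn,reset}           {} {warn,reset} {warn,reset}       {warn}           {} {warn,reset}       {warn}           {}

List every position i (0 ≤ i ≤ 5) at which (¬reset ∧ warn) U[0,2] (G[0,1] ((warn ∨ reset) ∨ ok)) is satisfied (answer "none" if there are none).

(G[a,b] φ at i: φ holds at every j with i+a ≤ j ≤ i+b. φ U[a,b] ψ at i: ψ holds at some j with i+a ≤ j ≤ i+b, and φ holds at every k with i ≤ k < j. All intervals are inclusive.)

2, 3

Evaluate at each i in [0,5]:
  i=0: ✗ (lhs fails at k=0 before rhs at j=2)
  i=1: ✗ (lhs fails at k=1 before rhs at j=2)
  i=2: ✓ (rhs at j=2)
  i=3: ✓ (rhs at j=3)
  i=4: ✗ (lhs fails at k=5 before rhs at j=6)
  i=5: ✗ (lhs fails at k=5 before rhs at j=6)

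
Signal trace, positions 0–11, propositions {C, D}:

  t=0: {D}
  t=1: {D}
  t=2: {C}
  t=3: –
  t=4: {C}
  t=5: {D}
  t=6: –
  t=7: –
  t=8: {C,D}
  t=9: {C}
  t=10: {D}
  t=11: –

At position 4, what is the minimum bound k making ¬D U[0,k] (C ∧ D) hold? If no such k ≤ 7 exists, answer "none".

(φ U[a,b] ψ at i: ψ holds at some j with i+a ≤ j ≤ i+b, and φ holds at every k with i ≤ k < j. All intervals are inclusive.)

none

Need earliest j ≥ 4 with (C ∧ D), and ¬D at every k in [4,j-1].
  j=4: rhs fails.
  j=5: rhs fails.
  j=6: rhs fails.
  j=7: rhs fails.
  j=8: rhs holds but lhs fails at k=5.
  j=9: rhs fails.
  j=10: rhs fails.
  j=11: rhs fails.
No witness within the range → none.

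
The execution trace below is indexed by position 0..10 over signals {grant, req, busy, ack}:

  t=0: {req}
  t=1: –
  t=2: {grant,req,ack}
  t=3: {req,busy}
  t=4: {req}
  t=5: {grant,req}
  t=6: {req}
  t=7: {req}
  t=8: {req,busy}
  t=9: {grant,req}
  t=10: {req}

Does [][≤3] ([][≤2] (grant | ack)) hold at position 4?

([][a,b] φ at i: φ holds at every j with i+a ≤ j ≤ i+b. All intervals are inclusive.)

No

Check [][≤2] (grant | ack) at every j in [4,7]:
  j=4: fails at 4
  j=5: fails at 6
  j=6: fails at 6
  j=7: fails at 7
Fails at j=4 → formula fails.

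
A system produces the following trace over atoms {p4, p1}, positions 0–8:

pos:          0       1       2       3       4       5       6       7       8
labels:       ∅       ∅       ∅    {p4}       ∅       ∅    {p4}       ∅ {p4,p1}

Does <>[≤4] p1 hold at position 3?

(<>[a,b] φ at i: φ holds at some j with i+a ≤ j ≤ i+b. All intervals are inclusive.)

Check p1 at each j in [3,7]:
  j=3: false
  j=4: false
  j=5: false
  j=6: false
  j=7: false
No position in the window satisfies it → formula fails.

False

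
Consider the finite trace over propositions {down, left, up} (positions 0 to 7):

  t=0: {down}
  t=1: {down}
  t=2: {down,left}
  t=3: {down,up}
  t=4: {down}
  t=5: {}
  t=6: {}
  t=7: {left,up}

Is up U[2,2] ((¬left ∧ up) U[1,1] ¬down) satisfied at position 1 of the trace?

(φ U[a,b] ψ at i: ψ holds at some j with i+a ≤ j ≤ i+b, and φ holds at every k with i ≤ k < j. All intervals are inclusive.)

Does not hold

Need some j in [3,3] with ((¬left ∧ up) U[1,1] ¬down), and up at every k in [1,j-1].
  j=3: ((¬left ∧ up) U[1,1] ¬down) — fails.
No j in the window works → until fails.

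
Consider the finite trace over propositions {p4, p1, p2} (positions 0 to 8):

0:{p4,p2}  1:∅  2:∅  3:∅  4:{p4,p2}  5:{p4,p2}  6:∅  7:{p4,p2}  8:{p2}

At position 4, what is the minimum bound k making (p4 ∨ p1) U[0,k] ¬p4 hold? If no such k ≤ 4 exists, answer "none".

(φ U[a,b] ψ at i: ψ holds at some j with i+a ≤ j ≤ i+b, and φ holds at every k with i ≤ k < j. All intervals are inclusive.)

2

Need earliest j ≥ 4 with ¬p4, and (p4 ∨ p1) at every k in [4,j-1].
  j=4: rhs fails.
  j=5: rhs fails.
  j=6: rhs holds; lhs holds on [4,5]. k = 2.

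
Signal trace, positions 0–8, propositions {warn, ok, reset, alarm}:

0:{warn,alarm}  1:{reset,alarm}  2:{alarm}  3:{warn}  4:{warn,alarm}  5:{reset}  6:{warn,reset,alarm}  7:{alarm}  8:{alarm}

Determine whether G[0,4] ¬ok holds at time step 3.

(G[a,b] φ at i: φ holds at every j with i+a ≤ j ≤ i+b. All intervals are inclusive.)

Holds

Check ¬ok at every j in [3,7]:
  j=3: true
  j=4: true
  j=5: true
  j=6: true
  j=7: true
All positions satisfy it → formula holds.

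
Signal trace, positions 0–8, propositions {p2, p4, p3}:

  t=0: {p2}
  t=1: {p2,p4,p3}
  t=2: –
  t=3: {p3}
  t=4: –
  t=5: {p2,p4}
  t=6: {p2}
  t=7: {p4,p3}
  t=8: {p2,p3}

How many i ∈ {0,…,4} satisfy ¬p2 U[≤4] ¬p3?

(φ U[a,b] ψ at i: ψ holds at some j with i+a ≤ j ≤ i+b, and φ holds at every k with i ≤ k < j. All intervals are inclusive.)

Evaluate at each i in [0,4]:
  i=0: ✓ (rhs at j=0)
  i=1: ✗ (lhs fails at k=1 before rhs at j=2)
  i=2: ✓ (rhs at j=2)
  i=3: ✓ (rhs at j=4; lhs holds on [3,3])
  i=4: ✓ (rhs at j=4)
Positions where it holds: {0, 2, 3, 4} → 4.

4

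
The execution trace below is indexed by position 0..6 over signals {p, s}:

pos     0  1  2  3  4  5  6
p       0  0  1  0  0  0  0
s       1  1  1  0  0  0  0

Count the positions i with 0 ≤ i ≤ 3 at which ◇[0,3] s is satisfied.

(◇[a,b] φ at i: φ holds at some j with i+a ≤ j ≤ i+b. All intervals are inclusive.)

3

Evaluate at each i in [0,3]:
  i=0: ✓ (witness j=0)
  i=1: ✓ (witness j=1)
  i=2: ✓ (witness j=2)
  i=3: ✗ (none in [3,6])
Positions where it holds: {0, 1, 2} → 3.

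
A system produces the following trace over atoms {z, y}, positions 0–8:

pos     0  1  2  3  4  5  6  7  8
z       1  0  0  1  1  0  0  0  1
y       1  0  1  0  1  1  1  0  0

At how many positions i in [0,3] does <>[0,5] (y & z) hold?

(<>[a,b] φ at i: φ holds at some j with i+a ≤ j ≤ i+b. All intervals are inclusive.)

Evaluate at each i in [0,3]:
  i=0: ✓ (witness j=0)
  i=1: ✓ (witness j=4)
  i=2: ✓ (witness j=4)
  i=3: ✓ (witness j=4)
Positions where it holds: {0, 1, 2, 3} → 4.

4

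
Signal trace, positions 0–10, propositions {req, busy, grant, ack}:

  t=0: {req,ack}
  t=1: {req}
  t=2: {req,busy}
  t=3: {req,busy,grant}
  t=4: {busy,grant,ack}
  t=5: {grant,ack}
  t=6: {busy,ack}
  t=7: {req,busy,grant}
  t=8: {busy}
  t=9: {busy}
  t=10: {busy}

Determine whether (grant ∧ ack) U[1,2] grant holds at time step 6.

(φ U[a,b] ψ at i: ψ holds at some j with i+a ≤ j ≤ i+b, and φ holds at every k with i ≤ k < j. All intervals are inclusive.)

Does not hold

Need some j in [7,8] with grant, and (grant ∧ ack) at every k in [6,j-1].
  j=7: grant holds, but (grant ∧ ack) fails at k=6 → not this j.
  j=8: grant false.
No j in the window works → until fails.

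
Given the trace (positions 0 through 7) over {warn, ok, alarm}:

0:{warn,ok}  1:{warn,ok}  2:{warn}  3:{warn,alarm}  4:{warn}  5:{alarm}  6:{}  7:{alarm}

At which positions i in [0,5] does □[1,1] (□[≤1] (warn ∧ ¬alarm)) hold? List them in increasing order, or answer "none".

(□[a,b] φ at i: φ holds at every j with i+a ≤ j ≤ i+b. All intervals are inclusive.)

Evaluate at each i in [0,5]:
  i=0: ✓ (all of [1,1])
  i=1: ✗ (fails at j=2)
  i=2: ✗ (fails at j=3)
  i=3: ✗ (fails at j=4)
  i=4: ✗ (fails at j=5)
  i=5: ✗ (fails at j=6)

0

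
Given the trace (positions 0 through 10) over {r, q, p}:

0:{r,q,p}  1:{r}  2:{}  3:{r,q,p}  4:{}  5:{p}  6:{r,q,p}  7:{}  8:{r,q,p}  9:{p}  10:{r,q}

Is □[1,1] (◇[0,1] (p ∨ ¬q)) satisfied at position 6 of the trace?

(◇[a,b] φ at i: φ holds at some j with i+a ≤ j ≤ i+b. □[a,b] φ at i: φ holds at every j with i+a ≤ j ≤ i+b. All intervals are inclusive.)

Check ◇[0,1] (p ∨ ¬q) at every j in [7,7]:
  j=7: holds (witness at 7)
All positions satisfy it → formula holds.

Holds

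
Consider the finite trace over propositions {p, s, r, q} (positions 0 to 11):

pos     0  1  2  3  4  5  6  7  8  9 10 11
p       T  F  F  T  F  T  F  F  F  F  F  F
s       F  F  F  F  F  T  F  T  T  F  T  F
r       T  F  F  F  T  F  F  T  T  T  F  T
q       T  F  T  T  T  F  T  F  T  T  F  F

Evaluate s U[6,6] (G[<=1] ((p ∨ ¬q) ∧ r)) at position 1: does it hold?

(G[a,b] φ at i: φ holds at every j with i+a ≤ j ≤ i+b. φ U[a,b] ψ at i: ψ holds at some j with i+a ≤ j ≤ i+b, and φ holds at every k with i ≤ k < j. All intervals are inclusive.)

Need some j in [7,7] with G[<=1] ((p ∨ ¬q) ∧ r), and s at every k in [1,j-1].
  j=7: G[<=1] ((p ∨ ¬q) ∧ r) — fails at 8.
No j in the window works → until fails.

No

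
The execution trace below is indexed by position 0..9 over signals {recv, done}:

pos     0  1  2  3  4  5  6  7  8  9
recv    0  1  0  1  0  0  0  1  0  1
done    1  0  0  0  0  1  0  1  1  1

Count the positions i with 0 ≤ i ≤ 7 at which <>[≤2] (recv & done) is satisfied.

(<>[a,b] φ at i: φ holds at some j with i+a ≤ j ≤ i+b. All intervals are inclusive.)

Evaluate at each i in [0,7]:
  i=0: ✗ (none in [0,2])
  i=1: ✗ (none in [1,3])
  i=2: ✗ (none in [2,4])
  i=3: ✗ (none in [3,5])
  i=4: ✗ (none in [4,6])
  i=5: ✓ (witness j=7)
  i=6: ✓ (witness j=7)
  i=7: ✓ (witness j=7)
Positions where it holds: {5, 6, 7} → 3.

3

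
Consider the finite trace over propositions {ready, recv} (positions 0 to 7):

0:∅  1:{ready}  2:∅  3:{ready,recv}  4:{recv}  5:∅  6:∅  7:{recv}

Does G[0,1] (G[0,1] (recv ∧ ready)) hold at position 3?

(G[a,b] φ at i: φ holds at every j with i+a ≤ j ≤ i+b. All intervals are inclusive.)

No

Check G[0,1] (recv ∧ ready) at every j in [3,4]:
  j=3: fails at 4
  j=4: fails at 4
Fails at j=3 → formula fails.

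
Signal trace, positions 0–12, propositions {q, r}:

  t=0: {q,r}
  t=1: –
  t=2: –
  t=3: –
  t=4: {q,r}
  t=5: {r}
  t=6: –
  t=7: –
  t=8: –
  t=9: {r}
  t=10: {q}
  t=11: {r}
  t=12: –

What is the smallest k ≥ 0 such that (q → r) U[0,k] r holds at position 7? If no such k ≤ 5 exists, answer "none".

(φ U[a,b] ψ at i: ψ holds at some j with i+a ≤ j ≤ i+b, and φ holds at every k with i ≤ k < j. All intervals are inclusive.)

Need earliest j ≥ 7 with r, and (q → r) at every k in [7,j-1].
  j=7: rhs fails.
  j=8: rhs fails.
  j=9: rhs holds; lhs holds on [7,8]. k = 2.

2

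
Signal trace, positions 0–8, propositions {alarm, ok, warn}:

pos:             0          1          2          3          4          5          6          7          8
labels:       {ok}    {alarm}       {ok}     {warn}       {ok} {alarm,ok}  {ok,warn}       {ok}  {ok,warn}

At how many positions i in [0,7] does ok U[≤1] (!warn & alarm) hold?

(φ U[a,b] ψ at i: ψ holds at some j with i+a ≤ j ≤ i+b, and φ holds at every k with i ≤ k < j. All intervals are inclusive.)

Evaluate at each i in [0,7]:
  i=0: ✓ (rhs at j=1; lhs holds on [0,0])
  i=1: ✓ (rhs at j=1)
  i=2: ✗ (no rhs in [2,3])
  i=3: ✗ (no rhs in [3,4])
  i=4: ✓ (rhs at j=5; lhs holds on [4,4])
  i=5: ✓ (rhs at j=5)
  i=6: ✗ (no rhs in [6,7])
  i=7: ✗ (no rhs in [7,8])
Positions where it holds: {0, 1, 4, 5} → 4.

4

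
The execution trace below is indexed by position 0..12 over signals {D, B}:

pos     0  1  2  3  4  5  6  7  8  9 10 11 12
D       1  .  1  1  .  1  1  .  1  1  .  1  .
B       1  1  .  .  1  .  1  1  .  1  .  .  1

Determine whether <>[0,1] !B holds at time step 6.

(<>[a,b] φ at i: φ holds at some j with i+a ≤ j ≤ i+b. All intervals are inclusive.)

False

Check !B at each j in [6,7]:
  j=6: false
  j=7: false
No position in the window satisfies it → formula fails.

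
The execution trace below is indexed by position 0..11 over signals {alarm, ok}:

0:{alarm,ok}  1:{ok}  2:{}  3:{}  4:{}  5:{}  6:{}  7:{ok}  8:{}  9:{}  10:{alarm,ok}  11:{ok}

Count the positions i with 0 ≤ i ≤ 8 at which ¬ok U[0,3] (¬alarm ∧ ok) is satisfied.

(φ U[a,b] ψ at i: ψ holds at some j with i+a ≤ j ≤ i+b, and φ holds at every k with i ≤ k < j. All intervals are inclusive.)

5

Evaluate at each i in [0,8]:
  i=0: ✗ (lhs fails at k=0 before rhs at j=1)
  i=1: ✓ (rhs at j=1)
  i=2: ✗ (no rhs in [2,5])
  i=3: ✗ (no rhs in [3,6])
  i=4: ✓ (rhs at j=7; lhs holds on [4,6])
  i=5: ✓ (rhs at j=7; lhs holds on [5,6])
  i=6: ✓ (rhs at j=7; lhs holds on [6,6])
  i=7: ✓ (rhs at j=7)
  i=8: ✗ (lhs fails at k=10 before rhs at j=11)
Positions where it holds: {1, 4, 5, 6, 7} → 5.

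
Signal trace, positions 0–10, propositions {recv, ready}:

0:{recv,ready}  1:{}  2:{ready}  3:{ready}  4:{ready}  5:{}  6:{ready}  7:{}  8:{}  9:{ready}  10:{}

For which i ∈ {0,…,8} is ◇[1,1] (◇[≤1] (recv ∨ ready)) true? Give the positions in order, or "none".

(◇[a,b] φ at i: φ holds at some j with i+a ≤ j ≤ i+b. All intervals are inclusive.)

Evaluate at each i in [0,8]:
  i=0: ✓ (witness j=1)
  i=1: ✓ (witness j=2)
  i=2: ✓ (witness j=3)
  i=3: ✓ (witness j=4)
  i=4: ✓ (witness j=5)
  i=5: ✓ (witness j=6)
  i=6: ✗ (none in [7,7])
  i=7: ✓ (witness j=8)
  i=8: ✓ (witness j=9)

0, 1, 2, 3, 4, 5, 7, 8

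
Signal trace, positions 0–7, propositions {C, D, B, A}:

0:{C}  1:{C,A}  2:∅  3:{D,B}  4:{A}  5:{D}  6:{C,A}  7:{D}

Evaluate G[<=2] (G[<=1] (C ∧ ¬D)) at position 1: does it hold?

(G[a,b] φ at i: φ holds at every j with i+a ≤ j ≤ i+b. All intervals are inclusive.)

False

Check G[<=1] (C ∧ ¬D) at every j in [1,3]:
  j=1: fails at 2
  j=2: fails at 2
  j=3: fails at 3
Fails at j=1 → formula fails.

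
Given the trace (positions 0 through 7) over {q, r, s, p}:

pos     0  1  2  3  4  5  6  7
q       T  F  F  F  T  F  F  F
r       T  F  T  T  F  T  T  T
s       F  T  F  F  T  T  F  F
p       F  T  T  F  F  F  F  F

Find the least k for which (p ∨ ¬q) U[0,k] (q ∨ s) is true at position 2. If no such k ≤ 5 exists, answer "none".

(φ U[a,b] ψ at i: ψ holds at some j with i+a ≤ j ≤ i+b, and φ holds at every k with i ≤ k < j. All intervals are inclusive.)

Need earliest j ≥ 2 with (q ∨ s), and (p ∨ ¬q) at every k in [2,j-1].
  j=2: rhs fails.
  j=3: rhs fails.
  j=4: rhs holds; lhs holds on [2,3]. k = 2.

2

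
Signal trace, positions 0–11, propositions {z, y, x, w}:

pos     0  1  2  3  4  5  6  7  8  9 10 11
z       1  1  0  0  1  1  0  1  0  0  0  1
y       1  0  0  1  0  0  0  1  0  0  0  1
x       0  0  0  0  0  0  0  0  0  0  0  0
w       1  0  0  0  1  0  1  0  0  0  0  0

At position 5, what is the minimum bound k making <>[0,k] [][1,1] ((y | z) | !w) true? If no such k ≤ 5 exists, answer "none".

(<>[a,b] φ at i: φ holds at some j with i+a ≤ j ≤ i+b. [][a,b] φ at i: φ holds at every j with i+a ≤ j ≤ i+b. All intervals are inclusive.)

1

Scan j = 5,6,… for [][1,1] ((y | z) | !w):
  j=5: fails
  j=6: holds
First hit at j=6, so smallest k = 6-5 = 1.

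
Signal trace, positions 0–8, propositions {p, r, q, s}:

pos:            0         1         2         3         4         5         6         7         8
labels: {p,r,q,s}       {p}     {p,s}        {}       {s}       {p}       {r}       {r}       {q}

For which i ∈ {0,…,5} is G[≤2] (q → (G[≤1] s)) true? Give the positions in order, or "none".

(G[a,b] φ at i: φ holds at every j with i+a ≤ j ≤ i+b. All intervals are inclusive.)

Evaluate at each i in [0,5]:
  i=0: ✗ (fails at j=0)
  i=1: ✓ (all of [1,3])
  i=2: ✓ (all of [2,4])
  i=3: ✓ (all of [3,5])
  i=4: ✓ (all of [4,6])
  i=5: ✓ (all of [5,7])

1, 2, 3, 4, 5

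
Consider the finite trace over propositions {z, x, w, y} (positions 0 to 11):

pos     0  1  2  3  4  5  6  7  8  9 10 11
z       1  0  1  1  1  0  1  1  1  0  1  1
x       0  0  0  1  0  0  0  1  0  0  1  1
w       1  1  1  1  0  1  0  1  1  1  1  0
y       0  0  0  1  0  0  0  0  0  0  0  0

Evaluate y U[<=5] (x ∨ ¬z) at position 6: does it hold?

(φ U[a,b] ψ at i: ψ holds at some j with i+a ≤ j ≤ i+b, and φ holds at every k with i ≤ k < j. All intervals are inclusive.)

Need some j in [6,11] with (x ∨ ¬z), and y at every k in [6,j-1].
  j=6: (x ∨ ¬z) false.
  j=7: (x ∨ ¬z) holds, but y fails at k=6 → not this j.
  j=8: (x ∨ ¬z) false.
  j=9: (x ∨ ¬z) holds, but y fails at k=6 → not this j.
  j=10: (x ∨ ¬z) holds, but y fails at k=6 → not this j.
  j=11: (x ∨ ¬z) holds, but y fails at k=6 → not this j.
No j in the window works → until fails.

Does not hold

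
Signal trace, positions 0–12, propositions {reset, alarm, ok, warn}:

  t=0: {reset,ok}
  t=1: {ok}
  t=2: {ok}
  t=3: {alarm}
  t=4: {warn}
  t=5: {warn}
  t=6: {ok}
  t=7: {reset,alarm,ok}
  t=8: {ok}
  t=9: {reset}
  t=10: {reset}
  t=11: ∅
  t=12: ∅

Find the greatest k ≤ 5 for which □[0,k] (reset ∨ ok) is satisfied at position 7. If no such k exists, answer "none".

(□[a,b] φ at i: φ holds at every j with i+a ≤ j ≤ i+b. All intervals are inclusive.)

3

(reset ∨ ok) must hold from j=7 onward; find where it first fails.
  j=7: holds
  j=8: holds
  j=9: holds
  j=10: holds
  j=11: fails
Holds on [7,10], so largest k = 3.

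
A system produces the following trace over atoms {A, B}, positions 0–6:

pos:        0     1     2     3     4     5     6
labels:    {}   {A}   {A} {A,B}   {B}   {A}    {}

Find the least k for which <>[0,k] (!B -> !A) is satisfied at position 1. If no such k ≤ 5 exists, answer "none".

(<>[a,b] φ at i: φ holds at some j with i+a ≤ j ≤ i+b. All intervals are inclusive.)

2

Scan j = 1,2,… for (!B -> !A):
  j=1: fails
  j=2: fails
  j=3: holds
First hit at j=3, so smallest k = 3-1 = 2.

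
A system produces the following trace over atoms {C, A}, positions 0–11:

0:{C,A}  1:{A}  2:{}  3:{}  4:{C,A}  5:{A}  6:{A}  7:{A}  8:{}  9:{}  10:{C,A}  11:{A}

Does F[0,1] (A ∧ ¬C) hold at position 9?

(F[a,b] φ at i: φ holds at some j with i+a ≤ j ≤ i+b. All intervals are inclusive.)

Check (A ∧ ¬C) at each j in [9,10]:
  j=9: false
  j=10: false
No position in the window satisfies it → formula fails.

False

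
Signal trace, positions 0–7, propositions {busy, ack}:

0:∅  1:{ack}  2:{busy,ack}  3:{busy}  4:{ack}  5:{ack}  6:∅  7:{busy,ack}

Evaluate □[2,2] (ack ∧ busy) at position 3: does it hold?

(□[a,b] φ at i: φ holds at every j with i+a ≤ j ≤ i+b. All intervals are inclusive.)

False

Check (ack ∧ busy) at every j in [5,5]:
  j=5: false
Fails at j=5 → formula fails.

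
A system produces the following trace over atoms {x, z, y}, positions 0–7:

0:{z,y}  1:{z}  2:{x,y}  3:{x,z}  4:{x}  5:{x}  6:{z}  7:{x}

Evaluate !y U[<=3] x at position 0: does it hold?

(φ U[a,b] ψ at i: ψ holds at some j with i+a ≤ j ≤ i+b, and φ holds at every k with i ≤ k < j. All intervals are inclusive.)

Need some j in [0,3] with x, and !y at every k in [0,j-1].
  j=0: x false.
  j=1: x false.
  j=2: x holds, but !y fails at k=0 → not this j.
  j=3: x holds, but !y fails at k=0 → not this j.
No j in the window works → until fails.

No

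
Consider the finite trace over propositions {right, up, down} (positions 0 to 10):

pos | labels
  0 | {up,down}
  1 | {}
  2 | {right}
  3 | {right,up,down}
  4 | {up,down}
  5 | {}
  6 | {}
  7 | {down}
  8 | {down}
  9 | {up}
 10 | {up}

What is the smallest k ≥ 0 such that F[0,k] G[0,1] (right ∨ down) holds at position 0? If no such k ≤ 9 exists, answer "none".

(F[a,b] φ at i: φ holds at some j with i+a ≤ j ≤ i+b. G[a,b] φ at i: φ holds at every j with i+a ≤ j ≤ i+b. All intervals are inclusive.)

Scan j = 0,1,… for G[0,1] (right ∨ down):
  j=0: fails
  j=1: fails
  j=2: holds
First hit at j=2, so smallest k = 2-0 = 2.

2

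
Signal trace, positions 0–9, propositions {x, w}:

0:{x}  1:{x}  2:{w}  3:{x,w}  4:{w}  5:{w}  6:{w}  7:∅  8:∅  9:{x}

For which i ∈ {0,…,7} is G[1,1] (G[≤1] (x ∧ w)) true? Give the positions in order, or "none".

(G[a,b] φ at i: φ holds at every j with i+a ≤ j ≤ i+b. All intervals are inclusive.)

none

Evaluate at each i in [0,7]:
  i=0: ✗ (fails at j=1)
  i=1: ✗ (fails at j=2)
  i=2: ✗ (fails at j=3)
  i=3: ✗ (fails at j=4)
  i=4: ✗ (fails at j=5)
  i=5: ✗ (fails at j=6)
  i=6: ✗ (fails at j=7)
  i=7: ✗ (fails at j=8)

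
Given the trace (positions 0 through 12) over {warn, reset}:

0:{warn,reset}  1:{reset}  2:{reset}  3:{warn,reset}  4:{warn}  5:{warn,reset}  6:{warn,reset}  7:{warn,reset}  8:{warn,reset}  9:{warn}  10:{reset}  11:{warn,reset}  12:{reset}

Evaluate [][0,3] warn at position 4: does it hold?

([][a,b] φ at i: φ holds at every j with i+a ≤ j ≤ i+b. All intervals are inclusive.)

Holds

Check warn at every j in [4,7]:
  j=4: true
  j=5: true
  j=6: true
  j=7: true
All positions satisfy it → formula holds.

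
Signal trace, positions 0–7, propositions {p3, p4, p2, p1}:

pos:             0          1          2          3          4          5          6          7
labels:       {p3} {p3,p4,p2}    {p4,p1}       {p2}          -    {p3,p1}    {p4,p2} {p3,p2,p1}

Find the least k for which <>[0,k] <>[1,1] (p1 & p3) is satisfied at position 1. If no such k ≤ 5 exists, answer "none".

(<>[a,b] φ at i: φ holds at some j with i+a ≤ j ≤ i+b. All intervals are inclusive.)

3

Scan j = 1,2,… for <>[1,1] (p1 & p3):
  j=1: fails
  j=2: fails
  j=3: fails
  j=4: holds
First hit at j=4, so smallest k = 4-1 = 3.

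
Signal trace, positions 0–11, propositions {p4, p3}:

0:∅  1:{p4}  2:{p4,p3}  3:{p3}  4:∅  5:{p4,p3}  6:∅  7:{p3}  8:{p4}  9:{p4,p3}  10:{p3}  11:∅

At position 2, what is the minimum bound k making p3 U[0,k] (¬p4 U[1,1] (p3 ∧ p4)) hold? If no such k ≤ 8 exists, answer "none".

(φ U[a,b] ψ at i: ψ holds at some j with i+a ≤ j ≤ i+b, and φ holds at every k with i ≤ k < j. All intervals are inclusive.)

2

Need earliest j ≥ 2 with (¬p4 U[1,1] (p3 ∧ p4)), and p3 at every k in [2,j-1].
  j=2: rhs fails.
  j=3: rhs fails.
  j=4: rhs holds; lhs holds on [2,3]. k = 2.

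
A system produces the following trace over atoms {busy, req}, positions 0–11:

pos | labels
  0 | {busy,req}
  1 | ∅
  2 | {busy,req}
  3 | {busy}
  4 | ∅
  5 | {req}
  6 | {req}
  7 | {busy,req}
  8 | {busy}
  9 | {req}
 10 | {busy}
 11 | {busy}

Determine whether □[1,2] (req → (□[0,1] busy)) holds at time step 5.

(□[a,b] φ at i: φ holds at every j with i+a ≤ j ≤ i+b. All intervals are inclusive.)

Check (req → (□[0,1] busy)) at every j in [6,7]:
  j=6: antecedent true; consequent fails at 6 → ✗
  j=7: antecedent true; consequent holds on [7,8] → ✓
Fails at j=6 → formula fails.

No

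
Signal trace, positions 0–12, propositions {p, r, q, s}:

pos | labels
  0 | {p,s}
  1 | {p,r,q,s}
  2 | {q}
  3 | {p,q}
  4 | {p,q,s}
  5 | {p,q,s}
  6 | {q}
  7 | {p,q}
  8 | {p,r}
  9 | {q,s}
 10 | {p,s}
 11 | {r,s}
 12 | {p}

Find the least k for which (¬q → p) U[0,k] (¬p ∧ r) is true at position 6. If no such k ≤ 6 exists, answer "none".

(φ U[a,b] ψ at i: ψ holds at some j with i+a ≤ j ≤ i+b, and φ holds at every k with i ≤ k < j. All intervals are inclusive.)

Need earliest j ≥ 6 with (¬p ∧ r), and (¬q → p) at every k in [6,j-1].
  j=6: rhs fails.
  j=7: rhs fails.
  j=8: rhs fails.
  j=9: rhs fails.
  j=10: rhs fails.
  j=11: rhs holds; lhs holds on [6,10]. k = 5.

5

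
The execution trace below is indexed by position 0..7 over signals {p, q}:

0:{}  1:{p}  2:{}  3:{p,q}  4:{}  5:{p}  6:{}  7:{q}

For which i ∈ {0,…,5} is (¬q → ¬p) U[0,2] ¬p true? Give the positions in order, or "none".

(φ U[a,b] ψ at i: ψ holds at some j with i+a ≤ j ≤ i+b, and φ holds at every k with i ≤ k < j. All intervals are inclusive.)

Evaluate at each i in [0,5]:
  i=0: ✓ (rhs at j=0)
  i=1: ✗ (lhs fails at k=1 before rhs at j=2)
  i=2: ✓ (rhs at j=2)
  i=3: ✓ (rhs at j=4; lhs holds on [3,3])
  i=4: ✓ (rhs at j=4)
  i=5: ✗ (lhs fails at k=5 before rhs at j=6)

0, 2, 3, 4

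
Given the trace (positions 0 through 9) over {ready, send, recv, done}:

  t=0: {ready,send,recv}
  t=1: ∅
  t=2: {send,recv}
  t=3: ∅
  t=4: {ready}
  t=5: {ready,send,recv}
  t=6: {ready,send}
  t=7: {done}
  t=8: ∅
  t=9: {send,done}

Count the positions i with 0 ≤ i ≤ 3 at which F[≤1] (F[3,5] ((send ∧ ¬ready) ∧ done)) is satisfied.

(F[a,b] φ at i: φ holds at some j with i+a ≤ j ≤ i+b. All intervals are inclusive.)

Evaluate at each i in [0,3]:
  i=0: ✗ (none in [0,1])
  i=1: ✗ (none in [1,2])
  i=2: ✗ (none in [2,3])
  i=3: ✓ (witness j=4)
Positions where it holds: {3} → 1.

1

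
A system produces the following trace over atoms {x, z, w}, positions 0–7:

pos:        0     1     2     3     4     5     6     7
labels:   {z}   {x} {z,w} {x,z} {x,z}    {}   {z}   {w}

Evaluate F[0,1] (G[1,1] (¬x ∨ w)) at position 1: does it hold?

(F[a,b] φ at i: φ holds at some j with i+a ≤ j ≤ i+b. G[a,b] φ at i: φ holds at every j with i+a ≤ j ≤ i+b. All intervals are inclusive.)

Check G[1,1] (¬x ∨ w) at each j in [1,2]:
  j=1: holds on [2,2]
  j=2: fails at 3
Found at j=1 → formula holds.

Holds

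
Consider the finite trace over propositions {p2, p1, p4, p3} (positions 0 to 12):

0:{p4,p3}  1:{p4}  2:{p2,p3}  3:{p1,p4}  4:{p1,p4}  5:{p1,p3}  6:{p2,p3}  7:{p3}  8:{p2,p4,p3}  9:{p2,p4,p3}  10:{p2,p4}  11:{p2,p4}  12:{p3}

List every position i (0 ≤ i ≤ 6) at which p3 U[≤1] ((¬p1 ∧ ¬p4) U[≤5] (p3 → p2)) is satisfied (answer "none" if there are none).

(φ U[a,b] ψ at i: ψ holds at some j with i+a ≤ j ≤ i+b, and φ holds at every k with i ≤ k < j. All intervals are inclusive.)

Evaluate at each i in [0,6]:
  i=0: ✓ (rhs at j=1; lhs holds on [0,0])
  i=1: ✓ (rhs at j=1)
  i=2: ✓ (rhs at j=2)
  i=3: ✓ (rhs at j=3)
  i=4: ✓ (rhs at j=4)
  i=5: ✓ (rhs at j=6; lhs holds on [5,5])
  i=6: ✓ (rhs at j=6)

0, 1, 2, 3, 4, 5, 6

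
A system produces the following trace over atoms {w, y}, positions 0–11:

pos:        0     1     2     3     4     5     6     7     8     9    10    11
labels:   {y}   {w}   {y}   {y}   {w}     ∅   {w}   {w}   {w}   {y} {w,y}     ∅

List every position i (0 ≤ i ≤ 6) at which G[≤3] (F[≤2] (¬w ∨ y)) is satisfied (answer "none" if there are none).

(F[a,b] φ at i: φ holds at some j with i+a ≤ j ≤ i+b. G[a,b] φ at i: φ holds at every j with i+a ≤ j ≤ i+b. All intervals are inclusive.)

0, 1, 2

Evaluate at each i in [0,6]:
  i=0: ✓ (all of [0,3])
  i=1: ✓ (all of [1,4])
  i=2: ✓ (all of [2,5])
  i=3: ✗ (fails at j=6)
  i=4: ✗ (fails at j=6)
  i=5: ✗ (fails at j=6)
  i=6: ✗ (fails at j=6)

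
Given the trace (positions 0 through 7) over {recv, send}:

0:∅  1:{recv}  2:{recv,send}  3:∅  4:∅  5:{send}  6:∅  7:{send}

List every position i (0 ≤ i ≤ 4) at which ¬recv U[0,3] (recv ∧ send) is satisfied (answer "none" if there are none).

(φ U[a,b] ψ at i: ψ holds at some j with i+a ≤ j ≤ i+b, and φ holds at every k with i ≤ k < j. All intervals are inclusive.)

Evaluate at each i in [0,4]:
  i=0: ✗ (lhs fails at k=1 before rhs at j=2)
  i=1: ✗ (lhs fails at k=1 before rhs at j=2)
  i=2: ✓ (rhs at j=2)
  i=3: ✗ (no rhs in [3,6])
  i=4: ✗ (no rhs in [4,7])

2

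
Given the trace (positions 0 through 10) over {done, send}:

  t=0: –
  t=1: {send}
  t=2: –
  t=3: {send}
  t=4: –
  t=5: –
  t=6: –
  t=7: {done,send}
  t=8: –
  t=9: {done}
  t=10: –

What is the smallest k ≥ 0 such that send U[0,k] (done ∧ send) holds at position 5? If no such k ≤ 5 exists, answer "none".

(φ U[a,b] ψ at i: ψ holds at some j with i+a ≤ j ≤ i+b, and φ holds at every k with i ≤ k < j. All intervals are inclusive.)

Need earliest j ≥ 5 with (done ∧ send), and send at every k in [5,j-1].
  j=5: rhs fails.
  j=6: rhs fails.
  j=7: rhs holds but lhs fails at k=5.
  j=8: rhs fails.
  j=9: rhs fails.
  j=10: rhs fails.
No witness within the range → none.

none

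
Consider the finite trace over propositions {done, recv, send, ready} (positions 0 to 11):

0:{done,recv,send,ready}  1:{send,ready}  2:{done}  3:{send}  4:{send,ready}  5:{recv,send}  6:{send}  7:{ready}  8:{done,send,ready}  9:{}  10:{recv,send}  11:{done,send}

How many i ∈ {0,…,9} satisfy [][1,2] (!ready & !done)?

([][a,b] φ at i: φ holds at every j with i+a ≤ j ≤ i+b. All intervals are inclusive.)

2

Evaluate at each i in [0,9]:
  i=0: ✗ (fails at j=1)
  i=1: ✗ (fails at j=2)
  i=2: ✗ (fails at j=4)
  i=3: ✗ (fails at j=4)
  i=4: ✓ (all of [5,6])
  i=5: ✗ (fails at j=7)
  i=6: ✗ (fails at j=7)
  i=7: ✗ (fails at j=8)
  i=8: ✓ (all of [9,10])
  i=9: ✗ (fails at j=11)
Positions where it holds: {4, 8} → 2.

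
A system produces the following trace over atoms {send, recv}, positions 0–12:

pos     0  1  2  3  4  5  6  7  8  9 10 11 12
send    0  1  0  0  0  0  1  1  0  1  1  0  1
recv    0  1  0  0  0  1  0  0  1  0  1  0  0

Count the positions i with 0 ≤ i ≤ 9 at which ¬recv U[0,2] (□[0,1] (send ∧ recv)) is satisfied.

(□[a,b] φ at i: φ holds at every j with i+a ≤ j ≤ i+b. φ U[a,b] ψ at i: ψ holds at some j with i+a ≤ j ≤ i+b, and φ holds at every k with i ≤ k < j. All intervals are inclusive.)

0

Evaluate at each i in [0,9]:
  i=0: ✗ (no rhs in [0,2])
  i=1: ✗ (no rhs in [1,3])
  i=2: ✗ (no rhs in [2,4])
  i=3: ✗ (no rhs in [3,5])
  i=4: ✗ (no rhs in [4,6])
  i=5: ✗ (no rhs in [5,7])
  i=6: ✗ (no rhs in [6,8])
  i=7: ✗ (no rhs in [7,9])
  i=8: ✗ (no rhs in [8,10])
  i=9: ✗ (no rhs in [9,11])
Positions where it holds: {} → 0.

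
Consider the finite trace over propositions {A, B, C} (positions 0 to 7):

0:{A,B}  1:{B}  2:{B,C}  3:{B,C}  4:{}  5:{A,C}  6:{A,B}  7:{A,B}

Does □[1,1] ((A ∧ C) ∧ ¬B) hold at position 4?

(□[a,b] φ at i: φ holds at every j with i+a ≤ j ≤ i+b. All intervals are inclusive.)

Holds

Check ((A ∧ C) ∧ ¬B) at every j in [5,5]:
  j=5: true
All positions satisfy it → formula holds.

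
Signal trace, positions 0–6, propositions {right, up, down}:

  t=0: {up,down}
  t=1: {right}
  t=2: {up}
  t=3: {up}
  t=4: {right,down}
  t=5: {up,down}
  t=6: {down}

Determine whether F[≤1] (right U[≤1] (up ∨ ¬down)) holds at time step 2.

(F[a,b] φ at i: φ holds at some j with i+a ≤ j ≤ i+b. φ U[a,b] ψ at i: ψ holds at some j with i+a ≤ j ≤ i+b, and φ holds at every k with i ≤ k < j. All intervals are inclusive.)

True

Check (right U[≤1] (up ∨ ¬down)) at each j in [2,3]:
  j=2: holds
  j=3: holds
Found at j=2 → formula holds.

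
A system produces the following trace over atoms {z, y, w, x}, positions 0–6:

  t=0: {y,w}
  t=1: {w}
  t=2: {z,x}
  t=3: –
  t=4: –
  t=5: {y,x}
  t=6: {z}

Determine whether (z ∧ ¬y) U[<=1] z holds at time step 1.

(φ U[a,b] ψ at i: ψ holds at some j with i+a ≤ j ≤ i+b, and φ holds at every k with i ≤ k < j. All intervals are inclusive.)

No

Need some j in [1,2] with z, and (z ∧ ¬y) at every k in [1,j-1].
  j=1: z false.
  j=2: z holds, but (z ∧ ¬y) fails at k=1 → not this j.
No j in the window works → until fails.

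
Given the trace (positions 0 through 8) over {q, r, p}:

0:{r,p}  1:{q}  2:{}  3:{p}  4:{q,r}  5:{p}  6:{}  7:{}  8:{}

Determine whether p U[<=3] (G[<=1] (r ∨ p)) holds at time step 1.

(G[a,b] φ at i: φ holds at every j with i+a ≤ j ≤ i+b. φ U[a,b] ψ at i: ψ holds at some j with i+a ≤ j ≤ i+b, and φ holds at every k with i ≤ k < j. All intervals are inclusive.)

False

Need some j in [1,4] with G[<=1] (r ∨ p), and p at every k in [1,j-1].
  j=1: G[<=1] (r ∨ p) — fails at 1.
  j=2: G[<=1] (r ∨ p) — fails at 2.
  j=3: G[<=1] (r ∨ p) holds, but p fails at k=1 → not this j.
  j=4: G[<=1] (r ∨ p) holds, but p fails at k=1 → not this j.
No j in the window works → until fails.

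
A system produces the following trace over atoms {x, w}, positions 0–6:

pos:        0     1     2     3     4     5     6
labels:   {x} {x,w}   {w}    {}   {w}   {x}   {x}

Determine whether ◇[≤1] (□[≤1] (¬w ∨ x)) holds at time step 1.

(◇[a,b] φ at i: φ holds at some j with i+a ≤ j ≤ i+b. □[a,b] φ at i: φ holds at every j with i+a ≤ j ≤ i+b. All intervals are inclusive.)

Does not hold

Check □[≤1] (¬w ∨ x) at each j in [1,2]:
  j=1: fails at 2
  j=2: fails at 2
No position in the window satisfies it → formula fails.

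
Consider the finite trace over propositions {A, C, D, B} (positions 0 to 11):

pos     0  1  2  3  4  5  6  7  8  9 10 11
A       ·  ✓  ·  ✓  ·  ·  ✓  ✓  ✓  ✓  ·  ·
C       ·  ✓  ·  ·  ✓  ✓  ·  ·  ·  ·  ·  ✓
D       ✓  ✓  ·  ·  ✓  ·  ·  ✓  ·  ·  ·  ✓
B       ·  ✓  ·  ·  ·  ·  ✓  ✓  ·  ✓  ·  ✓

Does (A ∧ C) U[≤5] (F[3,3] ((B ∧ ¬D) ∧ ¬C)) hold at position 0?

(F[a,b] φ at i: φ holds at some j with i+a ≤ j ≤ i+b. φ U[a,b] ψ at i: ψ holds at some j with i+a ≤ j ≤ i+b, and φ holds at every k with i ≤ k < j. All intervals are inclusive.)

False

Need some j in [0,5] with F[3,3] ((B ∧ ¬D) ∧ ¬C), and (A ∧ C) at every k in [0,j-1].
  j=0: F[3,3] ((B ∧ ¬D) ∧ ¬C) — fails (none in [3,3]).
  j=1: F[3,3] ((B ∧ ¬D) ∧ ¬C) — fails (none in [4,4]).
  j=2: F[3,3] ((B ∧ ¬D) ∧ ¬C) — fails (none in [5,5]).
  j=3: F[3,3] ((B ∧ ¬D) ∧ ¬C) holds, but (A ∧ C) fails at k=0 → not this j.
  j=4: F[3,3] ((B ∧ ¬D) ∧ ¬C) — fails (none in [7,7]).
  j=5: F[3,3] ((B ∧ ¬D) ∧ ¬C) — fails (none in [8,8]).
No j in the window works → until fails.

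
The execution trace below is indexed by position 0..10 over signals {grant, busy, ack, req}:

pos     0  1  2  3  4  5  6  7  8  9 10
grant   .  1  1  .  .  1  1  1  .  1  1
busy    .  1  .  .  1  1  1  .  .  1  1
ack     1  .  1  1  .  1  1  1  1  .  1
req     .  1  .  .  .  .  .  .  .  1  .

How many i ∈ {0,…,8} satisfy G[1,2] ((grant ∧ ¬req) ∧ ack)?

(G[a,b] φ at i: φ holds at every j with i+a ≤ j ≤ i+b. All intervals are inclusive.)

Evaluate at each i in [0,8]:
  i=0: ✗ (fails at j=1)
  i=1: ✗ (fails at j=3)
  i=2: ✗ (fails at j=3)
  i=3: ✗ (fails at j=4)
  i=4: ✓ (all of [5,6])
  i=5: ✓ (all of [6,7])
  i=6: ✗ (fails at j=8)
  i=7: ✗ (fails at j=8)
  i=8: ✗ (fails at j=9)
Positions where it holds: {4, 5} → 2.

2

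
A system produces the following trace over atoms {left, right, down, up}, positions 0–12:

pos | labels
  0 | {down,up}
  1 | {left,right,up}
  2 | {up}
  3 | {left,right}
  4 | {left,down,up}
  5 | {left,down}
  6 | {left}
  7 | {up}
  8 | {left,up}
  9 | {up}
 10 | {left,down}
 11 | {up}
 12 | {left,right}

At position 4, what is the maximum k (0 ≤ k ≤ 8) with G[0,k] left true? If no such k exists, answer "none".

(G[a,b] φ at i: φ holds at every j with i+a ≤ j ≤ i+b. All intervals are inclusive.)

left must hold from j=4 onward; find where it first fails.
  j=4: holds
  j=5: holds
  j=6: holds
  j=7: fails
Holds on [4,6], so largest k = 2.

2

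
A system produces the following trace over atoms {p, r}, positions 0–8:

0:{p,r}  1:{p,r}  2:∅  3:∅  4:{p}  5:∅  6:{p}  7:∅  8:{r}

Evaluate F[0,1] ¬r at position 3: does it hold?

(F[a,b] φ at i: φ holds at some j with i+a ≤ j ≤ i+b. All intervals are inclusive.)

Yes

Check ¬r at each j in [3,4]:
  j=3: true
  j=4: true
Found at j=3 → formula holds.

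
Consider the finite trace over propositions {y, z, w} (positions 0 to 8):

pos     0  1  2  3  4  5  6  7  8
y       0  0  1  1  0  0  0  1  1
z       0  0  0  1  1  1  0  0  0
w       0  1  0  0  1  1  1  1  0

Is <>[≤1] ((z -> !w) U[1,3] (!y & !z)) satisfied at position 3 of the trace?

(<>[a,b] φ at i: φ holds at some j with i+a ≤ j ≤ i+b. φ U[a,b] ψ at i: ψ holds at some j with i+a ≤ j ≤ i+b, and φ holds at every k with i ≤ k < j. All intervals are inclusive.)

No

Check ((z -> !w) U[1,3] (!y & !z)) at each j in [3,4]:
  j=3: fails
  j=4: fails
No position in the window satisfies it → formula fails.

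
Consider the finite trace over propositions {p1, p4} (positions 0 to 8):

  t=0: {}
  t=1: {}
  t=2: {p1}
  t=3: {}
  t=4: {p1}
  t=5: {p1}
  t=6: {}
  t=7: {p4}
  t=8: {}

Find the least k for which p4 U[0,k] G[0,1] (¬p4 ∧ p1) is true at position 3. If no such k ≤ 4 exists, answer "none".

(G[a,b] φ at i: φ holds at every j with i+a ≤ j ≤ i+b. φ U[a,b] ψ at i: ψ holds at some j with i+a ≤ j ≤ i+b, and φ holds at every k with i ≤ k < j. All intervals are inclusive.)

none

Need earliest j ≥ 3 with G[0,1] (¬p4 ∧ p1), and p4 at every k in [3,j-1].
  j=3: rhs fails.
  j=4: rhs holds but lhs fails at k=3.
  j=5: rhs fails.
  j=6: rhs fails.
  j=7: rhs fails.
No witness within the range → none.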